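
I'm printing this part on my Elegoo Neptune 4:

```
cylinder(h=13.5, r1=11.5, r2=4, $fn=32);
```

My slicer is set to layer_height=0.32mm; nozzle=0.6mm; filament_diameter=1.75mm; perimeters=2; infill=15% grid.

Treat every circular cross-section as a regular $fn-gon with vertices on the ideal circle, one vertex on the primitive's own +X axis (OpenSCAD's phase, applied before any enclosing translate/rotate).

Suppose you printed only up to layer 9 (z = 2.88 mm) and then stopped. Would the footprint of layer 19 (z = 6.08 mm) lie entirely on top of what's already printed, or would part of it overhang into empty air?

Compare the two slices. At z = 2.88: the cone contributes a regular 32-gon of circumradius 9.900 (interpolated between r1=11.5 and r2=4 at t=0.213) (area = (32/2)·9.900²·sin(360°/32) = 305.93 mm²). At z = 6.08: the cone: at t=0.450 of its height the radius interpolates to r₁+(r₂−r₁)t = 8.122, giving a regular 32-gon of that circumradius (area = (32/2)·8.122²·sin(360°/32) = 205.92 mm²). Checking containment: the cross-section at z = 6.08 is a subset of the cross-section at z = 2.88.

entirely on top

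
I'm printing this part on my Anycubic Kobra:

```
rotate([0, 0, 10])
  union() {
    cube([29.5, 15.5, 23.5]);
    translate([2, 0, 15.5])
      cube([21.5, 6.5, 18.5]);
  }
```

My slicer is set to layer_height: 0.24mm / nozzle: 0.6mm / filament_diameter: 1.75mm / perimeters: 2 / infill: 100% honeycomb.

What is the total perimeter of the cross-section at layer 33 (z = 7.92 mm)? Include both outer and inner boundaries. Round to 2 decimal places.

90.00 mm

At z = 7.92 mm: the 29.5×15.5 cube contributes its full rectangle (perimeter 90.00 mm); the cube at (2, 0) is not intersected at this z (z outside [15.5, 34]); Merging all regions: only the 29.5×15.5 cube is present, so the union is just that shape — boundary = 90.00 mm; (rotated 10° about Z; rotation is an isometry so areas/perimeters/island counts are preserved). Overall, the cross-section is a single solid region. Total boundary length (outer) = 90.00 mm.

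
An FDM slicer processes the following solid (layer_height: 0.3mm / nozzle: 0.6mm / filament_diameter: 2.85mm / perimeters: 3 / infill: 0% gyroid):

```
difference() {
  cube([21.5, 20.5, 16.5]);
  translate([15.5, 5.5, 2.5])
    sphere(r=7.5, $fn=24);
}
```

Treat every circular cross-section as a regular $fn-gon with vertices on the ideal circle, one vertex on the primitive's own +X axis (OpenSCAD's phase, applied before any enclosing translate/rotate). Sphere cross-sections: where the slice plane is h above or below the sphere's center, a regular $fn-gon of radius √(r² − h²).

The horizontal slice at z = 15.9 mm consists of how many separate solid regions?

At z = 15.9 mm: the cube (footprint 21.5×20.5) is included at this height; the sphere at (15.5, 5.5) is absent (|z−center|=13.400 > r=7.5); After the difference (first − rest): none of the subtracted shapes is present at this height, so the 21.5×20.5 cube is unchanged — 1 connected region. The result has 1 disconnected region.

1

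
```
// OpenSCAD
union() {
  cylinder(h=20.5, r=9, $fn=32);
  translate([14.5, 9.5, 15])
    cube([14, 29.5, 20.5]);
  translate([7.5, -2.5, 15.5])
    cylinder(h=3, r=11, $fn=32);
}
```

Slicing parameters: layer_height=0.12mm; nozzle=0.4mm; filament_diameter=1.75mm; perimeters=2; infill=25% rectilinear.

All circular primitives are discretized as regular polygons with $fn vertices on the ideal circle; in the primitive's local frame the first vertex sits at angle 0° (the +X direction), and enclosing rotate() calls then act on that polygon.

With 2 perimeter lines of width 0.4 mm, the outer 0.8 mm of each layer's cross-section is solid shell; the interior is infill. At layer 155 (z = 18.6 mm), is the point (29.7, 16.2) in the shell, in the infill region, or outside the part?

At z = 18.6 mm: the cylinder: section is a regular 32-gon, circumradius r=9; the 14×29.5 cube at (14.5, 9.5) contributes its full rectangle; the cylinder at (7.5, -2.5) is not intersected at this z (z outside [15.5, 18.5]); Merging all regions: the 2 present regions are separate (no shared area or edge), so areas and boundary lengths simply add and each stays a separate island — 2 connected regions. Overall, the cross-section has 2 separate islands. The nearest boundary edge runs (28.50, 39.00)→(28.50, 9.50); distance from the point to it = 1.20 mm. The point is not inside any of the regions above, so it lies outside the cross-section (1.20 mm from the nearest boundary).

outside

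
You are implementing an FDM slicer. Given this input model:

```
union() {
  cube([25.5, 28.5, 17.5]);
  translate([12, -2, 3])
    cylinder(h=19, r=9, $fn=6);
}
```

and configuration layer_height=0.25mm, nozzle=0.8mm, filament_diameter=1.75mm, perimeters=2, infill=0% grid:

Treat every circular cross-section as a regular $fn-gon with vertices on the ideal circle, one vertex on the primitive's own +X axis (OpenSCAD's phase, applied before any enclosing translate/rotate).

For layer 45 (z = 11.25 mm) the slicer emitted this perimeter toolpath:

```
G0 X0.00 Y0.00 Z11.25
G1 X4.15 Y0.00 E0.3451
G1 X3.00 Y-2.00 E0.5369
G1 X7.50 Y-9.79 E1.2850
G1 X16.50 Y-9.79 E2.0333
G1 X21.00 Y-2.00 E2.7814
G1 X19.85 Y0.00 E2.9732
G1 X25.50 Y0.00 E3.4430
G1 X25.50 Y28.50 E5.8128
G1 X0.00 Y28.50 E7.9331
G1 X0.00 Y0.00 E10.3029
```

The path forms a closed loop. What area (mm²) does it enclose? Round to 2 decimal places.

865.62 mm²

Apply the shoelace formula to the sequence of (X, Y) vertices; enclosed area = 865.62 mm².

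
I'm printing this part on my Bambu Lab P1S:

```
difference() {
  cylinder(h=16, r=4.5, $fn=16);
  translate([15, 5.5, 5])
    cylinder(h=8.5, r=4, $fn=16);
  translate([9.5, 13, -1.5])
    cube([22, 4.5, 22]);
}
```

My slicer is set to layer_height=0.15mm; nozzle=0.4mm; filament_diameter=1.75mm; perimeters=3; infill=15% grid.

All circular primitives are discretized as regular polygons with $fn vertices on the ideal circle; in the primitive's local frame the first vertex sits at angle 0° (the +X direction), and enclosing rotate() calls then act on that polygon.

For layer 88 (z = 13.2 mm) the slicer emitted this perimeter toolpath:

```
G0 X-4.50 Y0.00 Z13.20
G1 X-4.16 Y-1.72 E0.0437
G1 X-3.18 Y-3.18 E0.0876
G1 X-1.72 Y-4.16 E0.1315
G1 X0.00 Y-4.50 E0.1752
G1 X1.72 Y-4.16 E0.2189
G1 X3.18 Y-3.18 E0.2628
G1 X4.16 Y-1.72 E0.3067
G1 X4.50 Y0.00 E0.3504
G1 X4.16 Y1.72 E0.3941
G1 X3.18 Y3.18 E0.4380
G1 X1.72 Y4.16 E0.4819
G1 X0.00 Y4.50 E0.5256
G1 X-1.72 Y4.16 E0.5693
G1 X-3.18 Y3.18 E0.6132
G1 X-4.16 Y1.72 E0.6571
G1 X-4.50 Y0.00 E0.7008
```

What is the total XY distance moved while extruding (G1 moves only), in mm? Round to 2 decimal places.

Sum the Euclidean lengths of each G1 segment: total = 28.09 mm.

28.09 mm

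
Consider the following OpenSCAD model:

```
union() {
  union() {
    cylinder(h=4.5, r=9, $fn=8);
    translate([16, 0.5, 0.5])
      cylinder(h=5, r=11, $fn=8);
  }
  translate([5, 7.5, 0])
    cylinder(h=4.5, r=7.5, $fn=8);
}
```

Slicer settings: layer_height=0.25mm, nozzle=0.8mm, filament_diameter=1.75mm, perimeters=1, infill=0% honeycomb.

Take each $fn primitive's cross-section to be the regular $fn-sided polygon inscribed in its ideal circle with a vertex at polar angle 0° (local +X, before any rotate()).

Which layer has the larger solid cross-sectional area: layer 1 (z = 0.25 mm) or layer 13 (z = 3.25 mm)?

Layer 1 (z = 0.25): the r=9 cylinder contributes a regular 8-gon of circumradius 9 (area = (8/2)·9.000²·sin(360°/8) = 229.10 mm²); the cylinder at (16, 0.5) does not reach this height (z outside [0.5, 5.5]); Taking the union: only the r=9 cylinder is present, so the union is just that shape — area = 229.10 mm²; the cylinder at (5, 7.5): section is a regular 8-gon, circumradius r=7.5 (area = (8/2)·7.500²·sin(360°/8) = 159.10 mm²); Merging all regions: the regions partially overlap — summed areas 388.20 mm² minus the doubly-counted overlap 59.12 mm² gives 329.08 mm² — area = 329.08 mm². So its area = 329.08 mm². Layer 13 (z = 3.25): the r=9 cylinder gives a regular 8-gon of circumradius 9 (constant along its height) (area = (8/2)·9.000²·sin(360°/8) = 229.10 mm²); the r=11 cylinder at (16, 0.5) gives a regular 8-gon of circumradius 11 (constant along its height) (area = (8/2)·11.000²·sin(360°/8) = 342.24 mm²); Combining (union): the regions partially overlap — summed areas 571.34 mm² minus the doubly-counted overlap 19.26 mm² gives 552.08 mm² — area = 552.08 mm²; the cylinder at (5, 7.5): section is a regular 8-gon, circumradius r=7.5 (area = (8/2)·7.500²·sin(360°/8) = 159.10 mm²); Taking the union: the regions partially overlap — summed areas 711.18 mm² minus the doubly-counted overlap 87.04 mm² gives 624.14 mm² — area = 624.14 mm². So its area = 624.14 mm². Layer 13 is larger (624.14 vs 329.08 mm²).

layer 13 (z = 3.25 mm)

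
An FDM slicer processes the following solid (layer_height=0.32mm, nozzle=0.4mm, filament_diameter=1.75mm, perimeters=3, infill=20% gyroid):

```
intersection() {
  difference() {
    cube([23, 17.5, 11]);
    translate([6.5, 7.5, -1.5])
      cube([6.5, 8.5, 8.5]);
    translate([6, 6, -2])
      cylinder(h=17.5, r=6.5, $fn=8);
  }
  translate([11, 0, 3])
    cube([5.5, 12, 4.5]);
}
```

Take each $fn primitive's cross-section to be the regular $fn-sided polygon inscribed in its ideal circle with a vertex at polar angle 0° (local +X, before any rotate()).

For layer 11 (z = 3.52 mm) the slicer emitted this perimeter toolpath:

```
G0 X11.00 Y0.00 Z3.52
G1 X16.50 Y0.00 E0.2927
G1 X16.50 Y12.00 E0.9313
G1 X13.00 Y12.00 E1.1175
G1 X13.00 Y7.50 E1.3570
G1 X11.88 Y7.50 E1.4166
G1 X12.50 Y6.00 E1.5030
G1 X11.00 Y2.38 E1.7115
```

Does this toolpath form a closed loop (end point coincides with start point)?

no

Start point (G0): (11.00, 0.00). End point (last G1): the path does not return to the start — open.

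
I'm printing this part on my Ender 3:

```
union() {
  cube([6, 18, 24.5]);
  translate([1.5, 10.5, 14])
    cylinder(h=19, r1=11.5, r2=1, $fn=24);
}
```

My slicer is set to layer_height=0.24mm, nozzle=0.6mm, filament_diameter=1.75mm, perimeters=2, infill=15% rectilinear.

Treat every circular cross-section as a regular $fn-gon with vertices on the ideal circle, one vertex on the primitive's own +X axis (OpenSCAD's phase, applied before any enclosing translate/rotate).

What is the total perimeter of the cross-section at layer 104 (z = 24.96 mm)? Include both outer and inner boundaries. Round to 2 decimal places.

At z = 24.96 mm: the cube does not reach this height (z outside [0, 24.5]); the cone at (1.5, 10.5): at t=0.577 of its height the radius interpolates to r₁+(r₂−r₁)t = 5.443, giving a regular 24-gon of that circumradius (perimeter = 2·24·5.443·sin(180°/24) = 34.10 mm); Merging all regions: only the cone at (1.5, 10.5) is present, so the union is just that shape — boundary = 34.10 mm. Overall, the cross-section is a single solid region. Total boundary length (outer) = 34.10 mm.

34.10 mm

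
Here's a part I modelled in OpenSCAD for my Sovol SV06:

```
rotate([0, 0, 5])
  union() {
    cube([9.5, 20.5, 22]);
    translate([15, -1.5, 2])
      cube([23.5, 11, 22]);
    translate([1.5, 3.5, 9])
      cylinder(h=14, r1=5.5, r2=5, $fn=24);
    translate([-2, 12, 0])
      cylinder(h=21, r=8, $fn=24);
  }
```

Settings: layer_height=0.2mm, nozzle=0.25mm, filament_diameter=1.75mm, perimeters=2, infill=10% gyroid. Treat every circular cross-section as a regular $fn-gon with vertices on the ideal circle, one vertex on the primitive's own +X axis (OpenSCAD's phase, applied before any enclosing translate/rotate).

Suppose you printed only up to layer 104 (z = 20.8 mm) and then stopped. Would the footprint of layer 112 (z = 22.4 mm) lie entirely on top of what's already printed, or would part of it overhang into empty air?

Compare the two slices. At z = 20.8: the 9.5×20.5 cube contributes its full rectangle (area 194.75 mm²); the cube at (15, -1.5) is present — its section is the full 23.5×11 rectangle (area 258.50 mm²); the cone at (1.5, 3.5) (r1=5.5→r2=5) has section circumradius 5.079 here — a regular 24-gon (area = (24/2)·5.079²·sin(360°/24) = 80.11 mm²); the cylinder at (-2, 12): section is a regular 24-gon, circumradius r=8 (area = (24/2)·8.000²·sin(360°/24) = 198.77 mm²); Combining (union): the regions partially overlap — summed areas 732.13 mm² minus the doubly-counted overlap 127.16 mm² gives 604.97 mm² — area = 604.97 mm²; (whole slice rotated 5° about Z — lengths, areas and connectivity unchanged). At z = 22.4: the cube is absent (z outside [0, 22]); the 23.5×11 cube at (15, -1.5) contributes its full rectangle (area 258.50 mm²); the cone at (1.5, 3.5) contributes a regular 24-gon of circumradius 5.021 (interpolated between r1=5.5 and r2=5 at t=0.957) (area = (24/2)·5.021²·sin(360°/24) = 78.31 mm²); the cylinder at (-2, 12) is absent (z outside [0, 21]); Combining (union): the 2 present regions are separate (no shared area or edge), so areas and boundary lengths simply add and each stays a separate island — area = 336.81 mm²; (whole slice rotated 5° about Z — lengths, areas and connectivity unchanged). Checking containment: the cross-section at z = 22.4 is a subset of the cross-section at z = 20.8.

entirely on top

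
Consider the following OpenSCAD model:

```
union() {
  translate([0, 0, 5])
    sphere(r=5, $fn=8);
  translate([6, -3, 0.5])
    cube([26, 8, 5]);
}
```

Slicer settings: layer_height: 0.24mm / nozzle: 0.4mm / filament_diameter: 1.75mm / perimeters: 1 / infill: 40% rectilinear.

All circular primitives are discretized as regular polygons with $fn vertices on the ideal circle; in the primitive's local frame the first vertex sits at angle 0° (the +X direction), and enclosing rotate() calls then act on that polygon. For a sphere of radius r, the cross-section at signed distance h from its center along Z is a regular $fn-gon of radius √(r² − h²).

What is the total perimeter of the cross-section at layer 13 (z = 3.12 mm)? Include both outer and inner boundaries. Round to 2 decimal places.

96.37 mm

At z = 3.12 mm: the r=5 sphere contributes a regular 8-gon of circumradius √(5²−1.88²) = 4.633 (perimeter = 2·8·4.633·sin(180°/8) = 28.37 mm); the cube at (6, -3) is present — its section is the full 26×8 rectangle (perimeter 68.00 mm); Combining (union): the 2 present regions are separate (no shared area or edge), so areas and boundary lengths simply add and each stays a separate island — boundary = 96.37 mm. Overall, the cross-section has 2 separate islands. Total boundary length (outer) = 96.37 mm.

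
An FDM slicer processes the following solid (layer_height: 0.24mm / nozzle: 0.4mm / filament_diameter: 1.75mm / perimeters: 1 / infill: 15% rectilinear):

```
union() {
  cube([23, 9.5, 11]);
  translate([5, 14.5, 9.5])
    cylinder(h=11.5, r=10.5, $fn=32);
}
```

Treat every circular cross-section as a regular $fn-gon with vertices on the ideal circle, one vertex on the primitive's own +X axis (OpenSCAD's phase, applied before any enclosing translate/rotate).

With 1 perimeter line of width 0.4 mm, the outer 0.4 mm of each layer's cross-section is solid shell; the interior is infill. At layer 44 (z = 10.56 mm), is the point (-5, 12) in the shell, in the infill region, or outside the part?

shell

At z = 10.56 mm: the cube (footprint 23×9.5) is included at this height; the cylinder at (5, 14.5): section is a regular 32-gon, circumradius r=10.5; Combining (union): the regions partially overlap (shared area 61.03 mm²), so overlapping operands fuse into one piece — 1 connected region. Overall, the cross-section is a single solid region. The nearest boundary edge runs (-4.70, 10.48)→(-5.30, 12.45); distance from the point to it = 0.15 mm. The point is inside the cross-section, 0.15 mm from the nearest boundary — within the 0.4 mm shell band (1 × 0.4).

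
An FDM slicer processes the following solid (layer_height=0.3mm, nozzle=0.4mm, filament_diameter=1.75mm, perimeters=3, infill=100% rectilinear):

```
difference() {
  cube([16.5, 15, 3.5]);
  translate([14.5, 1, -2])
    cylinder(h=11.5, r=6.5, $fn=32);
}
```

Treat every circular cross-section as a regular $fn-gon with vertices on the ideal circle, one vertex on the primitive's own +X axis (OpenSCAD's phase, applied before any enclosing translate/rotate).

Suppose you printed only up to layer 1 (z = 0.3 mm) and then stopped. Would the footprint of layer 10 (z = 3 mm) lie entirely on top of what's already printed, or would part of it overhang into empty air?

Compare the two slices. At z = 0.3: the cube (footprint 16.5×15) is included at this height (area 247.50 mm²); the r=6.5 cylinder at (14.5, 1) contributes a regular 32-gon of circumradius 6.5 (area = (32/2)·6.500²·sin(360°/32) = 131.88 mm²); Subtracting the remaining from the first: starting from the 16.5×15 cube (247.50 mm²), the r=6.5 cylinder at (14.5, 1) partially overlaps it — only the 54.17 mm² overlap (of its 131.88 mm²) is removed, clipping the outline — area = 193.33 mm². At z = 3: the 16.5×15 cube contributes its full rectangle (area 247.50 mm²); the r=6.5 cylinder at (14.5, 1) contributes a regular 32-gon of circumradius 6.5 (area = (32/2)·6.500²·sin(360°/32) = 131.88 mm²); After the difference (first − rest): starting from the 16.5×15 cube (247.50 mm²), the r=6.5 cylinder at (14.5, 1) partially overlaps it — only the 54.17 mm² overlap (of its 131.88 mm²) is removed, clipping the outline — area = 193.33 mm². Checking containment: the cross-section at z = 3 is a subset of the cross-section at z = 0.3.

entirely on top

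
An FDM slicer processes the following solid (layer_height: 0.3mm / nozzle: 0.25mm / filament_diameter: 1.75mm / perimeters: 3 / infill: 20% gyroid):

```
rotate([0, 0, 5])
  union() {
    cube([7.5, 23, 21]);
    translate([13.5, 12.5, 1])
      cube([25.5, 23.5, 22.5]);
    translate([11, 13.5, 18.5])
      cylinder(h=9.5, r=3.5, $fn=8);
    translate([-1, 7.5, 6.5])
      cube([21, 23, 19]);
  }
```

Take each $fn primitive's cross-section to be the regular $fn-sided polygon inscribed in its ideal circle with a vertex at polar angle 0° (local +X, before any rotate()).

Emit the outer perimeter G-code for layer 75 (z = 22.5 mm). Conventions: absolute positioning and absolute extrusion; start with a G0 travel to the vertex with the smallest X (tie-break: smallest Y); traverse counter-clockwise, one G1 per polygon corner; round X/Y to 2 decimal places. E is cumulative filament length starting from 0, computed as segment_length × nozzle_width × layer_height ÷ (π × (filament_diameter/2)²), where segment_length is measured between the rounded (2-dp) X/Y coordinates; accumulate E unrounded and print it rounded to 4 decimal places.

G0 X-3.65 Y30.30 Z22.50
G1 X-1.65 Y7.38 E0.7174
G1 X19.27 Y9.21 E1.3722
G1 X18.83 Y14.20 E1.5284
G1 X37.76 Y15.85 E2.1209
G1 X35.71 Y39.26 E2.8536
G1 X10.31 Y37.04 E3.6487
G1 X10.79 Y31.56 E3.8202
G1 X-3.65 Y30.30 E4.2722

At z = 22.5 mm: the cube is absent (z outside [0, 21]); the cube at (13.5, 12.5) is present — its section is the full 25.5×23.5 rectangle; the cylinder at (11, 13.5): section is a regular 8-gon, circumradius r=3.5; the cube at (-1, 7.5) (footprint 21×23) is included at this height; Merging all regions: the regions partially overlap (shared area 151.65 mm²), so overlapping operands fuse into one piece — 1 connected region; (whole slice rotated 5° about Z — lengths, areas and connectivity unchanged). The outline is a single polygon with 8 vertices. Extrusion per mm of travel: 0.25 × 0.3 / (π × 0.875²) = 0.031181. Accumulating E over each segment gives final E = 4.2722.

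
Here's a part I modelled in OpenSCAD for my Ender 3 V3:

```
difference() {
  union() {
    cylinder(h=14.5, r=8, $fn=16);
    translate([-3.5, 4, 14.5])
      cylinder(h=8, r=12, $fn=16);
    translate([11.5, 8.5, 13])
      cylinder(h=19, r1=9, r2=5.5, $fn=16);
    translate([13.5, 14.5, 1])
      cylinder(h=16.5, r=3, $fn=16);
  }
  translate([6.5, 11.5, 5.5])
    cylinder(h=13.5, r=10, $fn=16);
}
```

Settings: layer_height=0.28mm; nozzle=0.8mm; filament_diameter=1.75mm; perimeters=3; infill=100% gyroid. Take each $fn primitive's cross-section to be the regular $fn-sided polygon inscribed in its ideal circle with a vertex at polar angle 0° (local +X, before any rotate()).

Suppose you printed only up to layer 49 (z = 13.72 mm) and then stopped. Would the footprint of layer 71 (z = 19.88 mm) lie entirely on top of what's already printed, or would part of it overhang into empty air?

Compare the two slices. At z = 13.72: the cylinder: section is a regular 16-gon, circumradius r=8 (area = (16/2)·8.000²·sin(360°/16) = 195.93 mm²); the cylinder at (-3.5, 4) is absent (z outside [14.5, 22.5]); the cone at (11.5, 8.5) contributes a regular 16-gon of circumradius 8.867 (interpolated between r1=9 and r2=5.5 at t=0.038) (area = (16/2)·8.867²·sin(360°/16) = 240.72 mm²); the cylinder at (13.5, 14.5): section is a regular 16-gon, circumradius r=3 (area = (16/2)·3.000²·sin(360°/16) = 27.55 mm²); Combining (union): the regions partially overlap — summed areas 464.21 mm² minus the doubly-counted overlap 39.55 mm² gives 424.66 mm² — area = 424.66 mm²; the cylinder at (6.5, 11.5): section is a regular 16-gon, circumradius r=10 (area = (16/2)·10.000²·sin(360°/16) = 306.15 mm²); Subtracting the remaining from the first: starting from the result so far (424.66 mm²), the r=10 cylinder at (6.5, 11.5) partially overlaps it — only the 189.79 mm² overlap (of its 306.15 mm²) is removed, clipping the outline — area = 234.87 mm². At z = 19.88: the cylinder is not intersected at this z (z outside [0, 14.5]); the r=12 cylinder at (-3.5, 4) contributes a regular 16-gon of circumradius 12 (area = (16/2)·12.000²·sin(360°/16) = 440.85 mm²); the cone at (11.5, 8.5) (r1=9→r2=5.5) has section circumradius 7.733 here — a regular 16-gon (area = (16/2)·7.733²·sin(360°/16) = 183.06 mm²); the cylinder at (13.5, 14.5) does not reach this height (z outside [1, 17.5]); Merging all regions: the regions partially overlap — summed areas 623.91 mm² minus the doubly-counted overlap 29.18 mm² gives 594.73 mm² — area = 594.73 mm²; the cylinder at (6.5, 11.5) does not reach this height (z outside [5.5, 19]); After the difference (first − rest): none of the subtracted shapes is present at this height, so that combined region is unchanged — area = 594.73 mm². Checking containment: at z = 19.88 the cross-section extends beyond the z = 13.72 cross-section by about 401.37 mm².

part overhangs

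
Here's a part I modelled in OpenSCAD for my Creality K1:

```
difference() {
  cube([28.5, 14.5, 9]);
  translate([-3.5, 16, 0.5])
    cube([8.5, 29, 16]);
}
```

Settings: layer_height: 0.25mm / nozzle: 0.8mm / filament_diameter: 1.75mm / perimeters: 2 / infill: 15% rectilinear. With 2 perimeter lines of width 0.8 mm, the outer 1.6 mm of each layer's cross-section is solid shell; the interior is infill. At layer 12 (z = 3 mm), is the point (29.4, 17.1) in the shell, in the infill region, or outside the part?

At z = 3 mm: the 28.5×14.5 cube contributes its full rectangle; the 8.5×29 cube at (-3.5, 16) contributes its full rectangle; After the difference (first − rest): starting from the 28.5×14.5 cube, the 8.5×29 cube at (-3.5, 16) misses the remaining region (no effect) — 1 connected region. Overall, the cross-section is a single solid region. The nearest boundary edge runs (0.00, 14.50)→(28.50, 14.50); distance from the point to it = 2.75 mm. The point is not inside any of the regions above, so it lies outside the cross-section (2.75 mm from the nearest boundary).

outside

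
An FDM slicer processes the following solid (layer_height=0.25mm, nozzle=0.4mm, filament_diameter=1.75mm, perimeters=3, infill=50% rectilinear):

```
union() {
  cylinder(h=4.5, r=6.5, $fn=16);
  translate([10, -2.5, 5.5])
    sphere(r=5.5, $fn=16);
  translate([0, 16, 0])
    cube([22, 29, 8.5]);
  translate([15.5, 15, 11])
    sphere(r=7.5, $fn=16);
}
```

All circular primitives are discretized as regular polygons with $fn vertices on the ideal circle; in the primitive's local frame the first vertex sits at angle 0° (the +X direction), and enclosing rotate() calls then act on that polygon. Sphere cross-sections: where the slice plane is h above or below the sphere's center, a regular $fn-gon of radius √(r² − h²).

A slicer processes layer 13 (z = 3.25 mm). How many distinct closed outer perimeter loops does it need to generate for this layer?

At z = 3.25 mm: the r=6.5 cylinder contributes a regular 16-gon of circumradius 6.5; the r=5.5 sphere at (10, -2.5) slices to a regular 16-gon of circumradius 5.019 (√(r²−h²) with h=2.25 from center); the 22×29 cube at (0, 16) contributes its full rectangle; the sphere at (15.5, 15) does not reach this height (|z−center|=7.750 > r=7.5); Merging all regions: the regions partially overlap (shared area 3.39 mm²), so overlapping operands fuse into one piece — 2 connected regions. The result has 2 disconnected regions.

2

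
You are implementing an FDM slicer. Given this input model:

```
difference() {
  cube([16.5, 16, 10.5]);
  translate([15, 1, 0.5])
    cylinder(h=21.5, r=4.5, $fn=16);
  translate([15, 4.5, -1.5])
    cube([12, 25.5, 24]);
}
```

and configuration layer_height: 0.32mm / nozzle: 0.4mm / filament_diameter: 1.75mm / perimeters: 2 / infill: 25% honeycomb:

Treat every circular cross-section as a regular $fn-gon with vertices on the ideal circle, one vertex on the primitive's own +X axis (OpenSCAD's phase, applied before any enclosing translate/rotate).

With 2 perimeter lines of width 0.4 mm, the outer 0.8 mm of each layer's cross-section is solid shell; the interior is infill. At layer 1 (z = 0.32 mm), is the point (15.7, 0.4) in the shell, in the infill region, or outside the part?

At z = 0.32 mm: the cube is present — its section is the full 16.5×16 rectangle; the cylinder at (15, 1) is not intersected at this z (z outside [0.5, 22]); the 12×25.5 cube at (15, 4.5) contributes its full rectangle; Taking the first minus the rest: starting from the 16.5×16 cube, the 12×25.5 cube at (15, 4.5) partially overlaps it — only the 17.25 mm² overlap (of its 306.00 mm²) is removed, clipping the outline — 1 connected region. Overall, the cross-section is a single solid region. The nearest boundary edge runs (16.50, 0.00)→(0.00, 0.00); distance from the point to it = 0.40 mm. The point is inside the cross-section, 0.40 mm from the nearest boundary — within the 0.8 mm shell band (2 × 0.4).

shell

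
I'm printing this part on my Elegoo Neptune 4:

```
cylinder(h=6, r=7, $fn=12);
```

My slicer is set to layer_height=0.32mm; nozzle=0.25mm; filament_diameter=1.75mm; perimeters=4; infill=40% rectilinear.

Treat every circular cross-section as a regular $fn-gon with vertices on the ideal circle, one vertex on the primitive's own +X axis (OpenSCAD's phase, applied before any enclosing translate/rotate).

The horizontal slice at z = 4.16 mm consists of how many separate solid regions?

At z = 4.16 mm: the r=7 cylinder contributes a regular 12-gon of circumradius 7. The result has 1 disconnected region.

1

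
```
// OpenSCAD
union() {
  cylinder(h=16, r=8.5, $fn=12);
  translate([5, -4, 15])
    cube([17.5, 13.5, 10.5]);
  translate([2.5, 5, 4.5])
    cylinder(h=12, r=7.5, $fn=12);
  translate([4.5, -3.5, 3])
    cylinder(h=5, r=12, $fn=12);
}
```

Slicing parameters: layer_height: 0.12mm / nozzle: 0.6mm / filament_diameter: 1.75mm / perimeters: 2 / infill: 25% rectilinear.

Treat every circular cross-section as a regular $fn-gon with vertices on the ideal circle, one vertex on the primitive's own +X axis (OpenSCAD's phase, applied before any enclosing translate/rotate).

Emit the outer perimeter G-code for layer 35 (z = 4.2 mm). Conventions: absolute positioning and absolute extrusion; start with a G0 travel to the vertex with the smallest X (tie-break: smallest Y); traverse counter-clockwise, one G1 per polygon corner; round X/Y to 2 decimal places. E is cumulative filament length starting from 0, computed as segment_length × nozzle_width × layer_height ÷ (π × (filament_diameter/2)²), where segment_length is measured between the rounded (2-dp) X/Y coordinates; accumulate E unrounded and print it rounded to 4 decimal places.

G0 X-8.50 Y0.00 Z4.20
G1 X-7.36 Y-4.25 E0.1317
G1 X-7.28 Y-4.33 E0.1351
G1 X-5.89 Y-9.50 E0.2954
G1 X-1.50 Y-13.89 E0.4812
G1 X4.50 Y-15.50 E0.6672
G1 X10.50 Y-13.89 E0.8531
G1 X14.89 Y-9.50 E1.0390
G1 X16.50 Y-3.50 E1.2249
G1 X14.89 Y2.50 E1.4109
G1 X10.50 Y6.89 E1.5967
G1 X4.50 Y8.50 E1.7827
G1 X2.25 Y7.90 E1.8524
G1 X0.00 Y8.50 E1.9221
G1 X-4.25 Y7.36 E2.0538
G1 X-7.36 Y4.25 E2.1855
G1 X-8.50 Y0.00 E2.3172

At z = 4.2 mm: the r=8.5 cylinder contributes a regular 12-gon of circumradius 8.5; the cube at (5, -4) does not reach this height (z outside [15, 25.5]); the cylinder at (2.5, 5) does not reach this height (z outside [4.5, 16.5]); the r=12 cylinder at (4.5, -3.5) gives a regular 12-gon of circumradius 12 (constant along its height); Merging all regions: the regions partially overlap (shared area 189.76 mm²), so overlapping operands fuse into one piece — 1 connected region. The outline is a single polygon with 16 vertices. Extrusion per mm of travel: 0.6 × 0.12 / (π × 0.875²) = 0.029934. Accumulating E over each segment gives final E = 2.3172.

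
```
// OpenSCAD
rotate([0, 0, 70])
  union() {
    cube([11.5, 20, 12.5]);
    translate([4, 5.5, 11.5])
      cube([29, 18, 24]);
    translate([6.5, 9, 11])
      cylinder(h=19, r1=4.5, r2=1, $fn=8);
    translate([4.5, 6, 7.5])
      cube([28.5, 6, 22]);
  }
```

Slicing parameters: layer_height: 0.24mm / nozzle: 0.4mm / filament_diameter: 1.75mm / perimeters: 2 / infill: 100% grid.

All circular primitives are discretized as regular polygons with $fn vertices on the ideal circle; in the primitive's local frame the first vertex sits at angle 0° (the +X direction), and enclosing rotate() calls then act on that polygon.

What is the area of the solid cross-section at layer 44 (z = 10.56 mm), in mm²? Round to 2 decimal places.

At z = 10.56 mm: the 11.5×20 cube contributes its full rectangle (area 230.00 mm²); the cube at (4, 5.5) is not intersected at this z (z outside [11.5, 35.5]); the cone at (6.5, 9) is not intersected at this z (z outside [11, 30]); the cube at (4.5, 6) is present — its section is the full 28.5×6 rectangle (area 171.00 mm²); Taking the union: the regions partially overlap — summed areas 401.00 mm² minus the doubly-counted overlap 42.00 mm² gives 359.00 mm² — area = 359.00 mm²; (whole slice rotated 70° about Z — lengths, areas and connectivity unchanged). Overall, the cross-section is a single solid region. Net area = 359.00 mm².

359.00 mm²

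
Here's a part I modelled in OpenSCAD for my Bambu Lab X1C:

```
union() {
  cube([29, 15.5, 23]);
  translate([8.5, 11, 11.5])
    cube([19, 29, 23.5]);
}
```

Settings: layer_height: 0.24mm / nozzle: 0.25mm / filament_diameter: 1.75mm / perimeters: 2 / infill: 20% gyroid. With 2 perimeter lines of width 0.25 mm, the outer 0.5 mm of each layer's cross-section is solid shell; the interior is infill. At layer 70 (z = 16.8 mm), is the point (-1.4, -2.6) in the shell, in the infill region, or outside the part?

outside

At z = 16.8 mm: the 29×15.5 cube contributes its full rectangle; the 19×29 cube at (8.5, 11) contributes its full rectangle; Merging all regions: the regions partially overlap (shared area 85.50 mm²), so overlapping operands fuse into one piece — 1 connected region. Overall, the cross-section is a single solid region. The nearest boundary edge runs (29.00, 0.00)→(0.00, 0.00); distance from the point to it = 2.95 mm. The point is not inside any of the regions above, so it lies outside the cross-section (2.95 mm from the nearest boundary).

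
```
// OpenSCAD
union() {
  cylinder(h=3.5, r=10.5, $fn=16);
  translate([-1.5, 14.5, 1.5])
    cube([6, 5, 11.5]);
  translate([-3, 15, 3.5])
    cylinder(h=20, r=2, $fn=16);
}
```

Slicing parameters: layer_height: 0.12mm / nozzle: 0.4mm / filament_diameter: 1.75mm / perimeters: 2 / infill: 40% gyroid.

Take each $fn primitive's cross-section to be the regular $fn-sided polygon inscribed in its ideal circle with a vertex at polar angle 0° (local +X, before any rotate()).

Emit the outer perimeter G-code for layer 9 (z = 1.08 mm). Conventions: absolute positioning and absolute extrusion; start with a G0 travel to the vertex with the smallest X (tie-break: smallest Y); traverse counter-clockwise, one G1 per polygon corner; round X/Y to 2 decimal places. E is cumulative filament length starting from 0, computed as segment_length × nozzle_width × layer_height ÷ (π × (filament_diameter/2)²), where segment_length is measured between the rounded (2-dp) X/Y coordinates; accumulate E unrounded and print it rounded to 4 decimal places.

At z = 1.08 mm: the cylinder: section is a regular 16-gon, circumradius r=10.5; the cube at (-1.5, 14.5) is not intersected at this z (z outside [1.5, 13]); the cylinder at (-3, 15) is absent (z outside [3.5, 23.5]); Taking the union: only the r=10.5 cylinder is present, so the union is just that shape — 1 connected region. The outline is a single polygon with 16 vertices. Extrusion per mm of travel: 0.4 × 0.12 / (π × 0.875²) = 0.019956. Accumulating E over each segment gives final E = 1.3079.

G0 X-10.50 Y0.00 Z1.08
G1 X-9.70 Y-4.02 E0.0818
G1 X-7.42 Y-7.42 E0.1635
G1 X-4.02 Y-9.70 E0.2452
G1 X0.00 Y-10.50 E0.3270
G1 X4.02 Y-9.70 E0.4088
G1 X7.42 Y-7.42 E0.4905
G1 X9.70 Y-4.02 E0.5722
G1 X10.50 Y0.00 E0.6540
G1 X9.70 Y4.02 E0.7358
G1 X7.42 Y7.42 E0.8175
G1 X4.02 Y9.70 E0.8991
G1 X0.00 Y10.50 E0.9809
G1 X-4.02 Y9.70 E1.0627
G1 X-7.42 Y7.42 E1.1444
G1 X-9.70 Y4.02 E1.2261
G1 X-10.50 Y0.00 E1.3079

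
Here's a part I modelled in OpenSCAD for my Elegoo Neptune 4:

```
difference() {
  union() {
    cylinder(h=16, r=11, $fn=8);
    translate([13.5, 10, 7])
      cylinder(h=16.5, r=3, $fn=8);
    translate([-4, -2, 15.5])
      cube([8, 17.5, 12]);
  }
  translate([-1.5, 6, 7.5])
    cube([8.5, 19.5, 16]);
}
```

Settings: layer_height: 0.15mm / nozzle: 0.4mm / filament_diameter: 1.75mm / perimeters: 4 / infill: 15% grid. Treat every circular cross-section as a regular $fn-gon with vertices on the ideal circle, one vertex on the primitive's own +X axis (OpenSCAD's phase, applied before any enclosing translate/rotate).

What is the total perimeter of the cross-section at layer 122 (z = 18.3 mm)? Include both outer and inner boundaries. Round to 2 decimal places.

At z = 18.3 mm: the cylinder is not intersected at this z (z outside [0, 16]); the r=3 cylinder at (13.5, 10) gives a regular 8-gon of circumradius 3 (constant along its height) (perimeter = 2·8·3.000·sin(180°/8) = 18.37 mm); the cube at (-4, -2) (footprint 8×17.5) is included at this height (perimeter 51.00 mm); Taking the union: the 2 present regions are separate (no shared area or edge), so areas and boundary lengths simply add and each stays a separate island — boundary = 69.37 mm; the 8.5×19.5 cube at (-1.5, 6) contributes its full rectangle (perimeter 56.00 mm); Taking the first minus the rest: starting from the result so far, the 8.5×19.5 cube at (-1.5, 6) partially overlaps it — only the 52.25 mm² overlap (of its 165.75 mm²) is removed, clipping the outline — boundary = 69.37 mm. Overall, the cross-section has 2 separate islands. Total boundary length (outer) = 69.37 mm.

69.37 mm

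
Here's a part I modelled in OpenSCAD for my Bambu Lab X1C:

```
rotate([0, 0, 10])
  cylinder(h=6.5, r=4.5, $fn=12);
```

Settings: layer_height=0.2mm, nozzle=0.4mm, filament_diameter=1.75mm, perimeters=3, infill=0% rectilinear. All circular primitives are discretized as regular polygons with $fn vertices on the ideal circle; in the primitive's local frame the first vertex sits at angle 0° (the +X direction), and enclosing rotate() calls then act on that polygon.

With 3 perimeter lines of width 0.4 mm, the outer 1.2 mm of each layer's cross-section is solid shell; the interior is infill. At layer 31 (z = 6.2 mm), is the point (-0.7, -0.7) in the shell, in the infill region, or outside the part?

At z = 6.2 mm: the r=4.5 cylinder gives a regular 12-gon of circumradius 4.5 (constant along its height); (whole slice rotated 10° about Z — lengths, areas and connectivity unchanged). Overall, the cross-section is a single solid region. Undo the 10° rotation: the query point maps to (-0.811, -0.568) in the un-rotated model frame. The nearest boundary edge runs (-3.90, -2.25)→(-2.25, -3.90); distance from the point to it = 3.37 mm. The point is inside the cross-section and 3.37 mm from the nearest boundary — more than the 1.2 mm shell width (3 × 0.4), so it's in the infill interior.

infill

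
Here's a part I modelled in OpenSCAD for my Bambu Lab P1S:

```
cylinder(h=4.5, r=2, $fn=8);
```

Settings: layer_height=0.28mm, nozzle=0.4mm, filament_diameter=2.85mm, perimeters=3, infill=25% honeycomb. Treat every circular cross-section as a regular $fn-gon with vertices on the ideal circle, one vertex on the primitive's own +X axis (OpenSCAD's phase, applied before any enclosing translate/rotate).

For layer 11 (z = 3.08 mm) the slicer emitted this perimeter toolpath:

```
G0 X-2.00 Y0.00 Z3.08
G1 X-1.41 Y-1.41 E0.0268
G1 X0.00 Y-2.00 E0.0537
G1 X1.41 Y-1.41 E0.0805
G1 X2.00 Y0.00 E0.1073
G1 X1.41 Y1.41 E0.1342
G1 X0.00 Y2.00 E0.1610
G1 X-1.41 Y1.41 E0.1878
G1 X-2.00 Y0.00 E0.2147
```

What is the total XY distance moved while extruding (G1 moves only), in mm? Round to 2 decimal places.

12.23 mm

Sum the Euclidean lengths of each G1 segment: total = 12.23 mm.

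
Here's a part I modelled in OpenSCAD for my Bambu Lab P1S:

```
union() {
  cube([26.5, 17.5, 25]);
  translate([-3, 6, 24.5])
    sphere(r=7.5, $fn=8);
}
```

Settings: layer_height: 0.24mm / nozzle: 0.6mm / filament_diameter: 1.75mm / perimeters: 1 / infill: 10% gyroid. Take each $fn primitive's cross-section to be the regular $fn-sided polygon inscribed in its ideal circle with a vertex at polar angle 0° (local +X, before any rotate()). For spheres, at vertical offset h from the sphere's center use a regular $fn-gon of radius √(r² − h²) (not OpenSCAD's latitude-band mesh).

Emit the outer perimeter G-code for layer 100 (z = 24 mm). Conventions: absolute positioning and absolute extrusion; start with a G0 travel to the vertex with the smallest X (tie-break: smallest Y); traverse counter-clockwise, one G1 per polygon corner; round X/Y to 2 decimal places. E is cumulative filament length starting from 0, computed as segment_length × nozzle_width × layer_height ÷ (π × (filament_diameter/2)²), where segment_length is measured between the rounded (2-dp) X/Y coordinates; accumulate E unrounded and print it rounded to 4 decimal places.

At z = 24 mm: the cube (footprint 26.5×17.5) is included at this height; the r=7.5 sphere at (-3, 6) contributes a regular 8-gon of circumradius √(7.5²−0.5²) = 7.483; Merging all regions: the regions partially overlap (shared area 37.95 mm²), so overlapping operands fuse into one piece — 1 connected region. The outline is a single polygon with 10 vertices. Extrusion per mm of travel: 0.6 × 0.24 / (π × 0.875²) = 0.059868. Accumulating E over each segment gives final E = 6.2982.

G0 X-10.48 Y6.00 Z24.00
G1 X-8.29 Y0.71 E0.3428
G1 X-3.00 Y-1.48 E0.6855
G1 X0.58 Y0.00 E0.9175
G1 X26.50 Y0.00 E2.4692
G1 X26.50 Y17.50 E3.5169
G1 X0.00 Y17.50 E5.1034
G1 X0.00 Y12.24 E5.4184
G1 X-3.00 Y13.48 E5.6127
G1 X-8.29 Y11.29 E5.9555
G1 X-10.48 Y6.00 E6.2982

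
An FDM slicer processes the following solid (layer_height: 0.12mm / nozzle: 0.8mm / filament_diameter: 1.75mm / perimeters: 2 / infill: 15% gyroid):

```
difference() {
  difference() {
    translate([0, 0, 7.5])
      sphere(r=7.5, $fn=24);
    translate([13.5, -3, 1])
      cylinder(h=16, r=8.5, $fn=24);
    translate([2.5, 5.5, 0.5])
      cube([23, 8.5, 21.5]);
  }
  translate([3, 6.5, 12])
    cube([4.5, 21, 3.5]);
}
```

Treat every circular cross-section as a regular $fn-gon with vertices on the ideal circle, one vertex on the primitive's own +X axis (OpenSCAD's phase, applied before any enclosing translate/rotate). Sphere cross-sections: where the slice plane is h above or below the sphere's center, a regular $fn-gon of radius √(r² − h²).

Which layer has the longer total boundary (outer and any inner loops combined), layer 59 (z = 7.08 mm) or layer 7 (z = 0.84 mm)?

layer 59 (z = 7.08 mm)

Layer 59 (z = 7.08): the r=7.5 sphere contributes a regular 24-gon of circumradius √(7.5²−0.42²) = 7.488 (perimeter = 2·24·7.488·sin(180°/24) = 46.92 mm); the cylinder at (13.5, -3): section is a regular 24-gon, circumradius r=8.5 (perimeter = 2·24·8.500·sin(180°/24) = 53.25 mm); the 23×8.5 cube at (2.5, 5.5) contributes its full rectangle (perimeter 63.00 mm); Subtracting the remaining from the first: starting from the r=7.5 sphere, the r=8.5 cylinder at (13.5, -3) partially overlaps it — only the 10.93 mm² overlap (of its 224.40 mm²) is removed, clipping the outline; the 23×8.5 cube at (2.5, 5.5) partially overlaps it — only the 2.18 mm² overlap (of its 195.50 mm²) is removed, clipping the outline — boundary = 47.88 mm; the cube at (3, 6.5) does not reach this height (z outside [12, 15.5]); Subtracting the remaining from the first: none of the subtracted shapes is present at this height, so that combined region is unchanged — boundary = 47.88 mm. So its perimeter = 47.88 mm. Layer 7 (z = 0.84): the sphere: section is a regular 24-gon, circumradius = √(r²−h²) = √(7.5²−6.66²) = 3.449 (perimeter = 2·24·3.449·sin(180°/24) = 21.61 mm); the cylinder at (13.5, -3) is absent (z outside [1, 17]); the 23×8.5 cube at (2.5, 5.5) contributes its full rectangle (perimeter 63.00 mm); After the difference (first − rest): starting from the r=7.5 sphere, the 23×8.5 cube at (2.5, 5.5) misses the remaining region (no effect) — boundary = 21.61 mm; the cube at (3, 6.5) is absent (z outside [12, 15.5]); After the difference (first − rest): none of the subtracted shapes is present at this height, so that combined region is unchanged — boundary = 21.61 mm. So its perimeter = 21.61 mm. Layer 59 is larger (47.88 vs 21.61 mm).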